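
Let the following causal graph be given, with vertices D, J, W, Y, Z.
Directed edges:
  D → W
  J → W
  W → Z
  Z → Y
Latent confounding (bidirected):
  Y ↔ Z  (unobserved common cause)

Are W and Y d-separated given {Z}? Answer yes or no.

Bayes-Ball from W | {Z} reaches {D,J,Y}.
Y ∈ reach(W|{Z}) ⇒ W ⊥̸ Y | {Z}.

No — W and Y are d-connected given {Z}.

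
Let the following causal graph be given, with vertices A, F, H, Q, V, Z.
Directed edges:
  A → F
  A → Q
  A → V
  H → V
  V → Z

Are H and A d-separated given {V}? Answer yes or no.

No — H and A are d-connected given {V}.

Bayes-Ball from H | {V} reaches {A,F,Q}.
A ∈ reach(H|{V}) ⇒ H ⊥̸ A | {V}.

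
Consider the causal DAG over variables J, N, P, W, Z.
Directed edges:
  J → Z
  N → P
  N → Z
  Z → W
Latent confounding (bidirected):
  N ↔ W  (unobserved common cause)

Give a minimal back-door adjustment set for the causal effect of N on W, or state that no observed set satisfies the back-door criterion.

N→W: no observed back-door set.

desc(N)\{N}={P,W,Z}; candidates ⊆ {J}.
N↔W: latent back-door arc(s) into N.
size 0: {}; under {} N still reaches {W} ∋ W.
size 1: {J}; under {J} N still reaches {W} ∋ W.
N↔W cannot be blocked by any observed set — no back-door set.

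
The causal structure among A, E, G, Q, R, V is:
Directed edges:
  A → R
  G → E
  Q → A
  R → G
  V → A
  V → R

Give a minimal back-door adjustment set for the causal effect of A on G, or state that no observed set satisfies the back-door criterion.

A→G: minimal back-door set {V}.

desc(A)\{A}={E,G,R}; candidates ⊆ {Q,V}.
size 0: {}; under {} A still reaches {E,G,Q,R,V} ∋ G.
{V}: A⊥G given {V} in G with A→· removed — back-door holds.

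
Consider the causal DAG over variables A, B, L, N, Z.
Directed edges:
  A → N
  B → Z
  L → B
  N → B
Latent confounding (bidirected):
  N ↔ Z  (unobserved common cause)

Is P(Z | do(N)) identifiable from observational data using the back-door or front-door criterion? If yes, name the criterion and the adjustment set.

P(Z|do(N)): frontdoor, adjust for {B}.

desc(N)\{N}={B,Z}; candidates ⊆ {A,L}.
N↔Z: latent back-door arc(s) into N.
size 0: {}; under {} N still reaches {A,Z} ∋ Z.
size 1: {A}, {L}; under {A} N still reaches {Z} ∋ Z.
size 2: {A,L}; under {A,L} N still reaches {Z} ∋ Z.
N↔Z cannot be blocked by any observed set — no back-door set.
{B}: (i) intercepts every directed N→Z path; (ii) no back-door N→{B}; (iii) {N} blocks every back-door {B}→Z. Front-door holds.
P(Z|do(N)) = Σ_{B} P(B|N) Σ_{N'} P(Z|B,N')P(N').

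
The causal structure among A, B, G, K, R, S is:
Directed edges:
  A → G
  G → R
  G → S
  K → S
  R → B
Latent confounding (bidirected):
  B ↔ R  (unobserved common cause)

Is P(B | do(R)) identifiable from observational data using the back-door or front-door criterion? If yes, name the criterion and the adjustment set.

P(B|do(R)): not identifiable (no BD/FD set).

desc(R)\{R}={B}; candidates ⊆ {A,G,K,S}.
R↔B: latent back-door arc(s) into R.
size 0: {}; under {} R still reaches {A,B,G,S} ∋ B.
size 1: {A}, {G}, {K} …(+1); under {A} R still reaches {B,G,S} ∋ B.
size 2: {A,G}, {A,K}, {A,S} …(+3); under {A,G} R still reaches {B} ∋ B.
R↔B cannot be blocked by any observed set — no back-door set.
No mediator lies on a directed R→…→B path.
Neither criterion identifies P(B|do(R)) in this graph.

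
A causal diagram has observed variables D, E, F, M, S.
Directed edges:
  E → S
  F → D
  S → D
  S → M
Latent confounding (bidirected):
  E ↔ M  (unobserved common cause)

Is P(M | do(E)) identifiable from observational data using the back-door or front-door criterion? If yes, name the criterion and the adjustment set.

P(M|do(E)): frontdoor, adjust for {S}.

desc(E)\{E}={D,M,S}; candidates ⊆ {F}.
E↔M: latent back-door arc(s) into E.
size 0: {}; under {} E still reaches {M} ∋ M.
size 1: {F}; under {F} E still reaches {M} ∋ M.
E↔M cannot be blocked by any observed set — no back-door set.
{S}: (i) intercepts every directed E→M path; (ii) no back-door E→{S}; (iii) {E} blocks every back-door {S}→M. Front-door holds.
P(M|do(E)) = Σ_{S} P(S|E) Σ_{E'} P(M|S,E')P(E').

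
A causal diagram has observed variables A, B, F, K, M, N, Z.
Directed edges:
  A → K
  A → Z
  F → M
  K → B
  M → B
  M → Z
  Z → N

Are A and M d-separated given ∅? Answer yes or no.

Bayes-Ball from A | ∅ reaches {B,K,N,Z}.
M ∉ reach(A|∅) ⇒ A ⊥ M | ∅.

Yes — A ⊥ M | ∅.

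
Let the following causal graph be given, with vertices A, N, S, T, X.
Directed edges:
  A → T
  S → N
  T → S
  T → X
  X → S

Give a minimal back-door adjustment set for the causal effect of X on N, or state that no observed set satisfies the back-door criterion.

desc(X)\{X}={N,S}; candidates ⊆ {A,T}.
size 0: {}; under {} X still reaches {A,N,S,T} ∋ N.
{T}: X⊥N given {T} in G with X→· removed — back-door holds.

X→N: minimal back-door set {T}.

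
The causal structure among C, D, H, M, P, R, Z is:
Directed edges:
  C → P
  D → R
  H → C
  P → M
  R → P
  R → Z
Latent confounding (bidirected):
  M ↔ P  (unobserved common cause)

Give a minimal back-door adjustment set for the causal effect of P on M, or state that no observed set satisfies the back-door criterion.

desc(P)\{P}={M}; candidates ⊆ {C,D,H,R,Z}.
P↔M: latent back-door arc(s) into P.
size 0: {}; under {} P still reaches {C,D,H,M,R,Z} ∋ M.
size 1: {C}, {D}, {H} …(+2); under {C} P still reaches {D,M,R,Z} ∋ M.
size 2: {C,D}, {C,H}, {C,R} …(+7); under {C,D} P still reaches {M,R,Z} ∋ M.
P↔M cannot be blocked by any observed set — no back-door set.

P→M: no observed back-door set.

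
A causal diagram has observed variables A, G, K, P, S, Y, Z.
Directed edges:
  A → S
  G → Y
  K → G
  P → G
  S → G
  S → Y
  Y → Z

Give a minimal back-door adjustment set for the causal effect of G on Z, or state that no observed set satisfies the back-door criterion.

desc(G)\{G}={Y,Z}; candidates ⊆ {A,K,P,S}.
size 0: {}; under {} G still reaches {A,K,P,S,Y,Z} ∋ Z.
{S}: G⊥Z given {S} in G with G→· removed — back-door holds.

G→Z: minimal back-door set {S}.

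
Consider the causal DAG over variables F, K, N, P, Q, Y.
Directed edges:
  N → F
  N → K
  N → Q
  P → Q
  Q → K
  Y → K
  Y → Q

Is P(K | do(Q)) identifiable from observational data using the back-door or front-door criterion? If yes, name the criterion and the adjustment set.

desc(Q)\{Q}={K}; candidates ⊆ {F,N,P,Y}.
size 0: {}; under {} Q still reaches {F,K,N,P,Y} ∋ K.
size 1: {F}, {N}, {P} …(+1); under {F} Q still reaches {K,N,P,Y} ∋ K.
{N,Y}: Q⊥K given {N,Y} in G with Q→· removed — back-door holds.
P(K|do(Q)) = Σ_{N,Y} P(K|Q,N,Y)·P(N,Y).

P(K|do(Q)): backdoor, adjust for {N, Y}.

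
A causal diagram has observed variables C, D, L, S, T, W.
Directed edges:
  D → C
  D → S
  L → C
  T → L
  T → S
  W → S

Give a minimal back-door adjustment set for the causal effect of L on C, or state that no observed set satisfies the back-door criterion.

L→C: minimal back-door set ∅.

desc(L)\{L}={C}; candidates ⊆ {D,S,T,W}.
∅: L⊥C given ∅ in G with L→· removed — back-door holds.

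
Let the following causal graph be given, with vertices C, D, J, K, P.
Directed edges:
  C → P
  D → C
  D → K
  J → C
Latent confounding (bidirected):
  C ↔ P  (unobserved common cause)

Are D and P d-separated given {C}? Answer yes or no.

Bayes-Ball from D | {C} reaches {J,K,P}.
P ∈ reach(D|{C}) ⇒ D ⊥̸ P | {C}.

No — D and P are d-connected given {C}.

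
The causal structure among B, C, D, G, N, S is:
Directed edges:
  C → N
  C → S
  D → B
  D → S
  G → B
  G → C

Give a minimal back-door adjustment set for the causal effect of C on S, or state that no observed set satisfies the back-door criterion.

C→S: minimal back-door set ∅.

desc(C)\{C}={N,S}; candidates ⊆ {B,D,G}.
∅: C⊥S given ∅ in G with C→· removed — back-door holds.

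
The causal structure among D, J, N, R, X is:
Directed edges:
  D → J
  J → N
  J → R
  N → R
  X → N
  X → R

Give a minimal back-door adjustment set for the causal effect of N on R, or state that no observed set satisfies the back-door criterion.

desc(N)\{N}={R}; candidates ⊆ {D,J,X}.
size 0: {}; under {} N still reaches {D,J,R,X} ∋ R.
size 1: {D}, {J}, {X}; under {D} N still reaches {J,R,X} ∋ R.
{J,X}: N⊥R given {J,X} in G with N→· removed — back-door holds.

N→R: minimal back-door set {J, X}.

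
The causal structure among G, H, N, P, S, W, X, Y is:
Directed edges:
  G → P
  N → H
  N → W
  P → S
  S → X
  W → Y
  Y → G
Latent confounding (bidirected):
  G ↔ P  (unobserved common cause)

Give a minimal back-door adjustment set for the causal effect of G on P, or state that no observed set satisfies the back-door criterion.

G→P: no observed back-door set.

desc(G)\{G}={P,S,X}; candidates ⊆ {H,N,W,Y}.
G↔P: latent back-door arc(s) into G.
size 0: {}; under {} G still reaches {H,N,P,S,W,X,Y} ∋ P.
size 1: {H}, {N}, {W} …(+1); under {H} G still reaches {N,P,S,W,X,Y} ∋ P.
size 2: {H,N}, {H,W}, {H,Y} …(+3); under {H,N} G still reaches {P,S,W,X,Y} ∋ P.
G↔P cannot be blocked by any observed set — no back-door set.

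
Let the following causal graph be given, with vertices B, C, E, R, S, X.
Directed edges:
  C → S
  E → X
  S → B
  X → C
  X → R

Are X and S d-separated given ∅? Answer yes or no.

No — X and S are d-connected given ∅.

Bayes-Ball from X | ∅ reaches {B,C,E,R,S}.
S ∈ reach(X|∅) ⇒ X ⊥̸ S | ∅.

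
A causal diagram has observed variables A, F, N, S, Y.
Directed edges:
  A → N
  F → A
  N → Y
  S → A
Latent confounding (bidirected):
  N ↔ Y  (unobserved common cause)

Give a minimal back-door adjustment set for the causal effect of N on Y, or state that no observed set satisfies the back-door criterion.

desc(N)\{N}={Y}; candidates ⊆ {A,F,S}.
N↔Y: latent back-door arc(s) into N.
size 0: {}; under {} N still reaches {A,F,S,Y} ∋ Y.
size 1: {A}, {F}, {S}; under {A} N still reaches {Y} ∋ Y.
size 2: {A,F}, {A,S}, {F,S}; under {A,F} N still reaches {Y} ∋ Y.
N↔Y cannot be blocked by any observed set — no back-door set.

N→Y: no observed back-door set.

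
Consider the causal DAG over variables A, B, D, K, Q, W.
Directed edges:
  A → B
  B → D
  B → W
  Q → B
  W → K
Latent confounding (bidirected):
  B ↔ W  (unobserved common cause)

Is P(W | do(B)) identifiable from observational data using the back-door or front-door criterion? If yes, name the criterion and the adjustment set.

desc(B)\{B}={D,K,W}; candidates ⊆ {A,Q}.
B↔W: latent back-door arc(s) into B.
size 0: {}; under {} B still reaches {A,K,Q,W} ∋ W.
size 1: {A}, {Q}; under {A} B still reaches {K,Q,W} ∋ W.
size 2: {A,Q}; under {A,Q} B still reaches {K,W} ∋ W.
B↔W cannot be blocked by any observed set — no back-door set.
No mediator lies on a directed B→…→W path.
Neither criterion identifies P(W|do(B)) in this graph.

P(W|do(B)): not identifiable (no BD/FD set).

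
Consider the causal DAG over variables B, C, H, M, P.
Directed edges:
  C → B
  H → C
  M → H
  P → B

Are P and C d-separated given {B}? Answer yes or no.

No — P and C are d-connected given {B}.

Bayes-Ball from P | {B} reaches {C,H,M}.
C ∈ reach(P|{B}) ⇒ P ⊥̸ C | {B}.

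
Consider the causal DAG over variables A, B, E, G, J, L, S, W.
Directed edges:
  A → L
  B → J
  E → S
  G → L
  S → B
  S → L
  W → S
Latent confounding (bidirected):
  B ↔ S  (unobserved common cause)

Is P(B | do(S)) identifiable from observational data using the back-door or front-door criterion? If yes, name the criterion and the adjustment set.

desc(S)\{S}={B,J,L}; candidates ⊆ {A,E,G,W}.
S↔B: latent back-door arc(s) into S.
size 0: {}; under {} S still reaches {B,E,J,W} ∋ B.
size 1: {A}, {E}, {G} …(+1); under {A} S still reaches {B,E,J,W} ∋ B.
size 2: {A,E}, {A,G}, {A,W} …(+3); under {A,E} S still reaches {B,J,W} ∋ B.
S↔B cannot be blocked by any observed set — no back-door set.
No mediator lies on a directed S→…→B path.
Neither criterion identifies P(B|do(S)) in this graph.

P(B|do(S)): not identifiable (no BD/FD set).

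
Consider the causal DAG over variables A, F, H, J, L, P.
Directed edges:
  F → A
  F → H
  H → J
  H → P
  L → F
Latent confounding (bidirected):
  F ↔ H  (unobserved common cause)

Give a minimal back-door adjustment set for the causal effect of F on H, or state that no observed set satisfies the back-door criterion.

F→H: no observed back-door set.

desc(F)\{F}={A,H,J,P}; candidates ⊆ {L}.
F↔H: latent back-door arc(s) into F.
size 0: {}; under {} F still reaches {H,J,L,P} ∋ H.
size 1: {L}; under {L} F still reaches {H,J,P} ∋ H.
F↔H cannot be blocked by any observed set — no back-door set.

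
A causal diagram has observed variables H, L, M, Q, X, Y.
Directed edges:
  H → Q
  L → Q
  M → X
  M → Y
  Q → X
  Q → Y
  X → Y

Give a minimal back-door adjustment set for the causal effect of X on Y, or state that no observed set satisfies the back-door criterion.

desc(X)\{X}={Y}; candidates ⊆ {H,L,M,Q}.
size 0: {}; under {} X still reaches {H,L,M,Q,Y} ∋ Y.
size 1: {H}, {L}, {M} …(+1); under {H} X still reaches {L,M,Q,Y} ∋ Y.
{M,Q}: X⊥Y given {M,Q} in G with X→· removed — back-door holds.

X→Y: minimal back-door set {M, Q}.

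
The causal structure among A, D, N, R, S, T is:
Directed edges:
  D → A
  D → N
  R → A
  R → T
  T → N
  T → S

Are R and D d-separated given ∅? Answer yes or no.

Bayes-Ball from R | ∅ reaches {A,N,S,T}.
D ∉ reach(R|∅) ⇒ R ⊥ D | ∅.

Yes — R ⊥ D | ∅.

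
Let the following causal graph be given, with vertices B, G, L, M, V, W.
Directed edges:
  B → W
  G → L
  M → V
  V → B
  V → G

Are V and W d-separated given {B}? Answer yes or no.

Yes — V ⊥ W | {B}.

Bayes-Ball from V | {B} reaches {G,L,M}.
W ∉ reach(V|{B}) ⇒ V ⊥ W | {B}.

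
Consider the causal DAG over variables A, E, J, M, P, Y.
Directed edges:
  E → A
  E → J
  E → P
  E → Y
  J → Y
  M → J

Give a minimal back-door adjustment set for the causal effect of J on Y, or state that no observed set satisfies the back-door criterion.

desc(J)\{J}={Y}; candidates ⊆ {A,E,M,P}.
size 0: {}; under {} J still reaches {A,E,M,P,Y} ∋ Y.
{E}: J⊥Y given {E} in G with J→· removed — back-door holds.

J→Y: minimal back-door set {E}.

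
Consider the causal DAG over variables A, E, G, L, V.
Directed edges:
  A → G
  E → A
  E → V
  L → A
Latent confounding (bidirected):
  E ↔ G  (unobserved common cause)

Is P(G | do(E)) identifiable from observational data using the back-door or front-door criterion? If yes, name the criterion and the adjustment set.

P(G|do(E)): frontdoor, adjust for {A}.

desc(E)\{E}={A,G,V}; candidates ⊆ {L}.
E↔G: latent back-door arc(s) into E.
size 0: {}; under {} E still reaches {G} ∋ G.
size 1: {L}; under {L} E still reaches {G} ∋ G.
E↔G cannot be blocked by any observed set — no back-door set.
{A}: (i) intercepts every directed E→G path; (ii) no back-door E→{A}; (iii) {E} blocks every back-door {A}→G. Front-door holds.
P(G|do(E)) = Σ_{A} P(A|E) Σ_{E'} P(G|A,E')P(E').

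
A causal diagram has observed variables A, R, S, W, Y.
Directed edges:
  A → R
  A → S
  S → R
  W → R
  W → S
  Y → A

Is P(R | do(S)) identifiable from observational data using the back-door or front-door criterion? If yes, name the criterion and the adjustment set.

P(R|do(S)): backdoor, adjust for {A, W}.

desc(S)\{S}={R}; candidates ⊆ {A,W,Y}.
size 0: {}; under {} S still reaches {A,R,W,Y} ∋ R.
size 1: {A}, {W}, {Y}; under {A} S still reaches {R,W} ∋ R.
{A,W}: S⊥R given {A,W} in G with S→· removed — back-door holds.
P(R|do(S)) = Σ_{A,W} P(R|S,A,W)·P(A,W).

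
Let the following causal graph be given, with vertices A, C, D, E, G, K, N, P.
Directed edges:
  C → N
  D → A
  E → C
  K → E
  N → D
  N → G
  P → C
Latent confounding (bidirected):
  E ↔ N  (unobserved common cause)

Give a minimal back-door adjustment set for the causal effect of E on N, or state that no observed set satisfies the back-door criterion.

desc(E)\{E}={A,C,D,G,N}; candidates ⊆ {K,P}.
E↔N: latent back-door arc(s) into E.
size 0: {}; under {} E still reaches {A,D,G,K,N} ∋ N.
size 1: {K}, {P}; under {K} E still reaches {A,D,G,N} ∋ N.
size 2: {K,P}; under {K,P} E still reaches {A,D,G,N} ∋ N.
E↔N cannot be blocked by any observed set — no back-door set.

E→N: no observed back-door set.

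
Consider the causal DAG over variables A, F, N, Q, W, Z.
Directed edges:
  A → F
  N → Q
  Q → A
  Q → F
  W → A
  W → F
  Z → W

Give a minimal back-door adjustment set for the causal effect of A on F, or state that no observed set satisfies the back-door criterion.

desc(A)\{A}={F}; candidates ⊆ {N,Q,W,Z}.
size 0: {}; under {} A still reaches {F,N,Q,W,Z} ∋ F.
size 1: {N}, {Q}, {W} …(+1); under {N} A still reaches {F,Q,W,Z} ∋ F.
{Q,W}: A⊥F given {Q,W} in G with A→· removed — back-door holds.

A→F: minimal back-door set {Q, W}.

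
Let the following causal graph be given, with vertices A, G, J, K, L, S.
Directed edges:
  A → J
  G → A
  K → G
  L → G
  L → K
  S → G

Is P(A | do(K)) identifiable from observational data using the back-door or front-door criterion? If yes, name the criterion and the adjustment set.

P(A|do(K)): backdoor, adjust for {L}.

desc(K)\{K}={A,G,J}; candidates ⊆ {L,S}.
size 0: {}; under {} K still reaches {A,G,J,L} ∋ A.
{L}: K⊥A given {L} in G with K→· removed — back-door holds.
P(A|do(K)) = Σ_{L} P(A|K,L)·P(L).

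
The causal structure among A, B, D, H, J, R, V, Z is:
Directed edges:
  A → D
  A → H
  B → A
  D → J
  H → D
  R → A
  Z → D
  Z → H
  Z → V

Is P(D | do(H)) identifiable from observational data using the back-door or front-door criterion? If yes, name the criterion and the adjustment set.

P(D|do(H)): backdoor, adjust for {A, Z}.

desc(H)\{H}={D,J}; candidates ⊆ {A,B,R,V,Z}.
size 0: {}; under {} H still reaches {A,B,D,J,R,V,Z} ∋ D.
size 1: {A}, {B}, {R} …(+2); under {A} H still reaches {D,J,V,Z} ∋ D.
{A,Z}: H⊥D given {A,Z} in G with H→· removed — back-door holds.
P(D|do(H)) = Σ_{A,Z} P(D|H,A,Z)·P(A,Z).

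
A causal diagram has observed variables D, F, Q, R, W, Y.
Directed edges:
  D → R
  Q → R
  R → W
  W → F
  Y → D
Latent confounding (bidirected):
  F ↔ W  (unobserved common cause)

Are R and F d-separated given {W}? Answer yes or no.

Bayes-Ball from R | {W} reaches {D,F,Q,Y}.
F ∈ reach(R|{W}) ⇒ R ⊥̸ F | {W}.

No — R and F are d-connected given {W}.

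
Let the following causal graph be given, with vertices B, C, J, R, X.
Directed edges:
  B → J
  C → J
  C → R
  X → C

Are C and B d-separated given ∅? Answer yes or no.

Bayes-Ball from C | ∅ reaches {J,R,X}.
B ∉ reach(C|∅) ⇒ C ⊥ B | ∅.

Yes — C ⊥ B | ∅.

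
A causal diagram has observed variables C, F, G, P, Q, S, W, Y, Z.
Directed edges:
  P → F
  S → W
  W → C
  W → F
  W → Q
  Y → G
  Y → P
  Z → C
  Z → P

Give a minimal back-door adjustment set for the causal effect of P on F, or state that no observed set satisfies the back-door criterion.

desc(P)\{P}={F}; candidates ⊆ {C,G,Q,S,W,Y,Z}.
∅: P⊥F given ∅ in G with P→· removed — back-door holds.

P→F: minimal back-door set ∅.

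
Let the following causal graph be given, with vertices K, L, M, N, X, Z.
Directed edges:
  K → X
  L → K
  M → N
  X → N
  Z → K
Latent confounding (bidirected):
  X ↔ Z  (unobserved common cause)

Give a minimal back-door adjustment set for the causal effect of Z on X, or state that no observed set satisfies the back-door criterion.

Z→X: no observed back-door set.

desc(Z)\{Z}={K,N,X}; candidates ⊆ {L,M}.
Z↔X: latent back-door arc(s) into Z.
size 0: {}; under {} Z still reaches {N,X} ∋ X.
size 1: {L}, {M}; under {L} Z still reaches {N,X} ∋ X.
size 2: {L,M}; under {L,M} Z still reaches {N,X} ∋ X.
Z↔X cannot be blocked by any observed set — no back-door set.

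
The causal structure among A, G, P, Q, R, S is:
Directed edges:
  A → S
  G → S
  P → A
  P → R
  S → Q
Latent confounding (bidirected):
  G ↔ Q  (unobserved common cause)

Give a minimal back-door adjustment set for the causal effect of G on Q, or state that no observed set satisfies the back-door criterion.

desc(G)\{G}={Q,S}; candidates ⊆ {A,P,R}.
G↔Q: latent back-door arc(s) into G.
size 0: {}; under {} G still reaches {Q} ∋ Q.
size 1: {A}, {P}, {R}; under {A} G still reaches {Q} ∋ Q.
size 2: {A,P}, {A,R}, {P,R}; under {A,P} G still reaches {Q} ∋ Q.
G↔Q cannot be blocked by any observed set — no back-door set.

G→Q: no observed back-door set.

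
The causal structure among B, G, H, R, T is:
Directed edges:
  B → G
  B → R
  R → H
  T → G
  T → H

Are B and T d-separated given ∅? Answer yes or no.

Yes — B ⊥ T | ∅.

Bayes-Ball from B | ∅ reaches {G,H,R}.
T ∉ reach(B|∅) ⇒ B ⊥ T | ∅.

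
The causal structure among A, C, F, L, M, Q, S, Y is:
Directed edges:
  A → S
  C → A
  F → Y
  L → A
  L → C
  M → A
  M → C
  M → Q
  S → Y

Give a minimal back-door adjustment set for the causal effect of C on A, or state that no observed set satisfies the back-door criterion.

desc(C)\{C}={A,S,Y}; candidates ⊆ {F,L,M,Q}.
size 0: {}; under {} C still reaches {A,L,M,Q,S,Y} ∋ A.
size 1: {F}, {L}, {M} …(+1); under {F} C still reaches {A,L,M,Q,S,Y} ∋ A.
{L,M}: C⊥A given {L,M} in G with C→· removed — back-door holds.

C→A: minimal back-door set {L, M}.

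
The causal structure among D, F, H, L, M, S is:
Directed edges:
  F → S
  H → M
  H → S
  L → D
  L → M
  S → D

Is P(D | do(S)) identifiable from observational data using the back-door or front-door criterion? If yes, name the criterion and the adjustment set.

desc(S)\{S}={D}; candidates ⊆ {F,H,L,M}.
∅: S⊥D given ∅ in G with S→· removed — back-door holds.
P(D|do(S)) = P(D|S) — no adjustment needed.

P(D|do(S)): backdoor, adjust for ∅.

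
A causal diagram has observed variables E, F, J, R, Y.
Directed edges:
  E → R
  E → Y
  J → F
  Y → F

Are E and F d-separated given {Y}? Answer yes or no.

Bayes-Ball from E | {Y} reaches {R}.
F ∉ reach(E|{Y}) ⇒ E ⊥ F | {Y}.

Yes — E ⊥ F | {Y}.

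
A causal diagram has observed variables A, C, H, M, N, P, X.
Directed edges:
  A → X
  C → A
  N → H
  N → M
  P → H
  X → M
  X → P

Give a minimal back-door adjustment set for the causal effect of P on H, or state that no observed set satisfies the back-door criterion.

desc(P)\{P}={H}; candidates ⊆ {A,C,M,N,X}.
∅: P⊥H given ∅ in G with P→· removed — back-door holds.

P→H: minimal back-door set ∅.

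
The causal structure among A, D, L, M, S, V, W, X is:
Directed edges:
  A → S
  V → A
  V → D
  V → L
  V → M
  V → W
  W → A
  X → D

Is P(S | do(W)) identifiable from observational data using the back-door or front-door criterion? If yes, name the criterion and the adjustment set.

P(S|do(W)): backdoor, adjust for {V}.

desc(W)\{W}={A,S}; candidates ⊆ {D,L,M,V,X}.
size 0: {}; under {} W still reaches {A,D,L,M,S,V} ∋ S.
{V}: W⊥S given {V} in G with W→· removed — back-door holds.
P(S|do(W)) = Σ_{V} P(S|W,V)·P(V).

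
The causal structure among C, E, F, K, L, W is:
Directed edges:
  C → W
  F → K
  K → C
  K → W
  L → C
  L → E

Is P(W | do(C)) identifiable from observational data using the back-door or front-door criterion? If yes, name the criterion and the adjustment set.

desc(C)\{C}={W}; candidates ⊆ {E,F,K,L}.
size 0: {}; under {} C still reaches {E,F,K,L,W} ∋ W.
{K}: C⊥W given {K} in G with C→· removed — back-door holds.
P(W|do(C)) = Σ_{K} P(W|C,K)·P(K).

P(W|do(C)): backdoor, adjust for {K}.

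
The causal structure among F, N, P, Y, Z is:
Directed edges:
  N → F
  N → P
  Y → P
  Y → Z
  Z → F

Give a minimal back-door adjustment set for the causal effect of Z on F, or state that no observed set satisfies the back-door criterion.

desc(Z)\{Z}={F}; candidates ⊆ {N,P,Y}.
∅: Z⊥F given ∅ in G with Z→· removed — back-door holds.

Z→F: minimal back-door set ∅.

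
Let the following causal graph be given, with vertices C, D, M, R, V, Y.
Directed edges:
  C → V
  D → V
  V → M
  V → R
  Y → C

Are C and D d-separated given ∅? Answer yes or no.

Yes — C ⊥ D | ∅.

Bayes-Ball from C | ∅ reaches {M,R,V,Y}.
D ∉ reach(C|∅) ⇒ C ⊥ D | ∅.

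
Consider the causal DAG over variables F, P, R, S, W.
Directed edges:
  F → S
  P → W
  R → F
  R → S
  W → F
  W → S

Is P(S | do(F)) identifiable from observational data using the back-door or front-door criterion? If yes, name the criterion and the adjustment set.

desc(F)\{F}={S}; candidates ⊆ {P,R,W}.
size 0: {}; under {} F still reaches {P,R,S,W} ∋ S.
size 1: {P}, {R}, {W}; under {P} F still reaches {R,S,W} ∋ S.
{R,W}: F⊥S given {R,W} in G with F→· removed — back-door holds.
P(S|do(F)) = Σ_{R,W} P(S|F,R,W)·P(R,W).

P(S|do(F)): backdoor, adjust for {R, W}.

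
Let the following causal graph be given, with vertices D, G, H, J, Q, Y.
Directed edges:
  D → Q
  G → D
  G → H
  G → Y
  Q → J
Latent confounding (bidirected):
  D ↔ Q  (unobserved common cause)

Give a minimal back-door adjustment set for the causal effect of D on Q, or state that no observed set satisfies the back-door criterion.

desc(D)\{D}={J,Q}; candidates ⊆ {G,H,Y}.
D↔Q: latent back-door arc(s) into D.
size 0: {}; under {} D still reaches {G,H,J,Q,Y} ∋ Q.
size 1: {G}, {H}, {Y}; under {G} D still reaches {J,Q} ∋ Q.
size 2: {G,H}, {G,Y}, {H,Y}; under {G,H} D still reaches {J,Q} ∋ Q.
D↔Q cannot be blocked by any observed set — no back-door set.

D→Q: no observed back-door set.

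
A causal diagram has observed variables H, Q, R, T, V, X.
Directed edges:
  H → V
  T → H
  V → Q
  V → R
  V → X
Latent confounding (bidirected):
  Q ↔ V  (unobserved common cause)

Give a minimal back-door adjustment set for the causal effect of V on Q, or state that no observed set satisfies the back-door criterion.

V→Q: no observed back-door set.

desc(V)\{V}={Q,R,X}; candidates ⊆ {H,T}.
V↔Q: latent back-door arc(s) into V.
size 0: {}; under {} V still reaches {H,Q,T} ∋ Q.
size 1: {H}, {T}; under {H} V still reaches {Q} ∋ Q.
size 2: {H,T}; under {H,T} V still reaches {Q} ∋ Q.
V↔Q cannot be blocked by any observed set — no back-door set.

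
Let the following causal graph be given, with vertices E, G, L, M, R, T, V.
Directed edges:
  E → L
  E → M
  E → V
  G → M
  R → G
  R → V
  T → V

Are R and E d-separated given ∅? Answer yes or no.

Yes — R ⊥ E | ∅.

Bayes-Ball from R | ∅ reaches {G,M,V}.
E ∉ reach(R|∅) ⇒ R ⊥ E | ∅.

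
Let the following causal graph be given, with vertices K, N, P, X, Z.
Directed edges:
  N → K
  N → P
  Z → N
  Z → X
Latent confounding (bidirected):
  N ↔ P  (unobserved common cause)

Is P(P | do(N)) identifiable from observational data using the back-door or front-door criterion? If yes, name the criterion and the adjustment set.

desc(N)\{N}={K,P}; candidates ⊆ {X,Z}.
N↔P: latent back-door arc(s) into N.
size 0: {}; under {} N still reaches {P,X,Z} ∋ P.
size 1: {X}, {Z}; under {X} N still reaches {P,Z} ∋ P.
size 2: {X,Z}; under {X,Z} N still reaches {P} ∋ P.
N↔P cannot be blocked by any observed set — no back-door set.
No mediator lies on a directed N→…→P path.
Neither criterion identifies P(P|do(N)) in this graph.

P(P|do(N)): not identifiable (no BD/FD set).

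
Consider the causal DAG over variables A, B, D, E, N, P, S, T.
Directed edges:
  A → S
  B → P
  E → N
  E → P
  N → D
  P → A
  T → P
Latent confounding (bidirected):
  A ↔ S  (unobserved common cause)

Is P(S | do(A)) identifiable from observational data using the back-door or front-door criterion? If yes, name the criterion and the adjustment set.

P(S|do(A)): not identifiable (no BD/FD set).

desc(A)\{A}={S}; candidates ⊆ {B,D,E,N,P,T}.
A↔S: latent back-door arc(s) into A.
size 0: {}; under {} A still reaches {B,D,E,N,P,S,T} ∋ S.
size 1: {B}, {D}, {E} …(+3); under {B} A still reaches {D,E,N,P,S,T} ∋ S.
size 2: {B,D}, {B,E}, {B,N} …(+12); under {B,D} A still reaches {E,N,P,S,T} ∋ S.
A↔S cannot be blocked by any observed set — no back-door set.
No mediator lies on a directed A→…→S path.
Neither criterion identifies P(S|do(A)) in this graph.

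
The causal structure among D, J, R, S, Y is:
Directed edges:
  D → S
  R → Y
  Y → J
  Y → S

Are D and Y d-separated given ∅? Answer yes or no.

Yes — D ⊥ Y | ∅.

Bayes-Ball from D | ∅ reaches {S}.
Y ∉ reach(D|∅) ⇒ D ⊥ Y | ∅.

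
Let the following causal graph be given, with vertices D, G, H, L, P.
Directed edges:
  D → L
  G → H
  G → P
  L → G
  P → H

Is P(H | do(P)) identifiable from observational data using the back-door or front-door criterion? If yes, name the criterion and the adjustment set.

P(H|do(P)): backdoor, adjust for {G}.

desc(P)\{P}={H}; candidates ⊆ {D,G,L}.
size 0: {}; under {} P still reaches {D,G,H,L} ∋ H.
{G}: P⊥H given {G} in G with P→· removed — back-door holds.
P(H|do(P)) = Σ_{G} P(H|P,G)·P(G).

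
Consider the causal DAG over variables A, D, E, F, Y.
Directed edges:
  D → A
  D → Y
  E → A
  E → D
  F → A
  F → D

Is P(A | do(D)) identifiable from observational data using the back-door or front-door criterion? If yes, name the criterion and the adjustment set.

P(A|do(D)): backdoor, adjust for {E, F}.

desc(D)\{D}={A,Y}; candidates ⊆ {E,F}.
size 0: {}; under {} D still reaches {A,E,F} ∋ A.
size 1: {E}, {F}; under {E} D still reaches {A,F} ∋ A.
{E,F}: D⊥A given {E,F} in G with D→· removed — back-door holds.
P(A|do(D)) = Σ_{E,F} P(A|D,E,F)·P(E,F).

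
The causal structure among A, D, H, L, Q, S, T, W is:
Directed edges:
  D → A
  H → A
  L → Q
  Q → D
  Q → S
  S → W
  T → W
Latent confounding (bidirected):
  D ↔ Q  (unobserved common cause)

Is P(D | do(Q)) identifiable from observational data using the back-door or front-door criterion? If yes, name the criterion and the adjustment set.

P(D|do(Q)): not identifiable (no BD/FD set).

desc(Q)\{Q}={A,D,S,W}; candidates ⊆ {H,L,T}.
Q↔D: latent back-door arc(s) into Q.
size 0: {}; under {} Q still reaches {A,D,L} ∋ D.
size 1: {H}, {L}, {T}; under {H} Q still reaches {A,D,L} ∋ D.
size 2: {H,L}, {H,T}, {L,T}; under {H,L} Q still reaches {A,D} ∋ D.
Q↔D cannot be blocked by any observed set — no back-door set.
No mediator lies on a directed Q→…→D path.
Neither criterion identifies P(D|do(Q)) in this graph.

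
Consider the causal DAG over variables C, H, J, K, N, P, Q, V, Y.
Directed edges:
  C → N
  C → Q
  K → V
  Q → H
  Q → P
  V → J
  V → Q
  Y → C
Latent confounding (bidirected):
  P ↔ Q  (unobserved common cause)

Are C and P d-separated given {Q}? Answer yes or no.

Bayes-Ball from C | {Q} reaches {J,K,N,P,V,Y}.
P ∈ reach(C|{Q}) ⇒ C ⊥̸ P | {Q}.

No — C and P are d-connected given {Q}.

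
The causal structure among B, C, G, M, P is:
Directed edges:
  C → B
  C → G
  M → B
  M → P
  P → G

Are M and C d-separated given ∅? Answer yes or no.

Bayes-Ball from M | ∅ reaches {B,G,P}.
C ∉ reach(M|∅) ⇒ M ⊥ C | ∅.

Yes — M ⊥ C | ∅.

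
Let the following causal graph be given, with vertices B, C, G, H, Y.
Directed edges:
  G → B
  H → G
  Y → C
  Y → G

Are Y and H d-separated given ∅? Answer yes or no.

Yes — Y ⊥ H | ∅.

Bayes-Ball from Y | ∅ reaches {B,C,G}.
H ∉ reach(Y|∅) ⇒ Y ⊥ H | ∅.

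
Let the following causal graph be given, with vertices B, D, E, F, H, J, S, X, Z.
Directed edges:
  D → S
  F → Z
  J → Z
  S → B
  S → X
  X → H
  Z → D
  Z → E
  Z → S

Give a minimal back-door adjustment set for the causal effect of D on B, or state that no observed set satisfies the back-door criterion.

desc(D)\{D}={B,H,S,X}; candidates ⊆ {E,F,J,Z}.
size 0: {}; under {} D still reaches {B,E,F,H,J,S,X,Z} ∋ B.
{Z}: D⊥B given {Z} in G with D→· removed — back-door holds.

D→B: minimal back-door set {Z}.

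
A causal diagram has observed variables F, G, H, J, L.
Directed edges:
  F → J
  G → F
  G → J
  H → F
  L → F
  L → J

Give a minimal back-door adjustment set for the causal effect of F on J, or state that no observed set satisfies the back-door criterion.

desc(F)\{F}={J}; candidates ⊆ {G,H,L}.
size 0: {}; under {} F still reaches {G,H,J,L} ∋ J.
size 1: {G}, {H}, {L}; under {G} F still reaches {H,J,L} ∋ J.
{G,L}: F⊥J given {G,L} in G with F→· removed — back-door holds.

F→J: minimal back-door set {G, L}.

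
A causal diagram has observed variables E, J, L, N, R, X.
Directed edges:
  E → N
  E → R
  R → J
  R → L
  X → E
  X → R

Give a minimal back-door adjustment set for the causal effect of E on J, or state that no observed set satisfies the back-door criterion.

desc(E)\{E}={J,L,N,R}; candidates ⊆ {X}.
size 0: {}; under {} E still reaches {J,L,R,X} ∋ J.
{X}: E⊥J given {X} in G with E→· removed — back-door holds.

E→J: minimal back-door set {X}.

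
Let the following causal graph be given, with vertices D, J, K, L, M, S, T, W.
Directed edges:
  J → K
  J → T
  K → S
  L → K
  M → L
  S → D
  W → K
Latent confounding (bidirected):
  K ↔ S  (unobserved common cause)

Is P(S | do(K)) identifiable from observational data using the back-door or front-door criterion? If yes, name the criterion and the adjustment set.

P(S|do(K)): not identifiable (no BD/FD set).

desc(K)\{K}={D,S}; candidates ⊆ {J,L,M,T,W}.
K↔S: latent back-door arc(s) into K.
size 0: {}; under {} K still reaches {D,J,L,M,S,T,W} ∋ S.
size 1: {J}, {L}, {M} …(+2); under {J} K still reaches {D,L,M,S,W} ∋ S.
size 2: {J,L}, {J,M}, {J,T} …(+7); under {J,L} K still reaches {D,S,W} ∋ S.
K↔S cannot be blocked by any observed set — no back-door set.
No mediator lies on a directed K→…→S path.
Neither criterion identifies P(S|do(K)) in this graph.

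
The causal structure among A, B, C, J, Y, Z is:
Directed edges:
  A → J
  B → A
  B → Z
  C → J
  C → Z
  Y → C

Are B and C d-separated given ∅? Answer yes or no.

Yes — B ⊥ C | ∅.

Bayes-Ball from B | ∅ reaches {A,J,Z}.
C ∉ reach(B|∅) ⇒ B ⊥ C | ∅.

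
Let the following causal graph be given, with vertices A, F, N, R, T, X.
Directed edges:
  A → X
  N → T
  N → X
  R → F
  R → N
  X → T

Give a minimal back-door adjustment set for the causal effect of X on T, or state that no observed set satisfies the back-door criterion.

X→T: minimal back-door set {N}.

desc(X)\{X}={T}; candidates ⊆ {A,F,N,R}.
size 0: {}; under {} X still reaches {A,F,N,R,T} ∋ T.
{N}: X⊥T given {N} in G with X→· removed — back-door holds.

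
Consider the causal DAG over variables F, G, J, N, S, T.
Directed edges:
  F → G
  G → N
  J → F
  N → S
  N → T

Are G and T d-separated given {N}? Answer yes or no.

Yes — G ⊥ T | {N}.

Bayes-Ball from G | {N} reaches {F,J}.
T ∉ reach(G|{N}) ⇒ G ⊥ T | {N}.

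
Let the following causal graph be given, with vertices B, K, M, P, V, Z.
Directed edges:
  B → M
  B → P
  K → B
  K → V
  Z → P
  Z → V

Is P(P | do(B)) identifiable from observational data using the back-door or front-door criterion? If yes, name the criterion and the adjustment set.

P(P|do(B)): backdoor, adjust for ∅.

desc(B)\{B}={M,P}; candidates ⊆ {K,V,Z}.
∅: B⊥P given ∅ in G with B→· removed — back-door holds.
P(P|do(B)) = P(P|B) — no adjustment needed.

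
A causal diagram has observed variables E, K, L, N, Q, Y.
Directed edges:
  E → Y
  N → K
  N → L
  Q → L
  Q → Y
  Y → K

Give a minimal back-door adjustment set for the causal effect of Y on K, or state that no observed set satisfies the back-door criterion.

desc(Y)\{Y}={K}; candidates ⊆ {E,L,N,Q}.
∅: Y⊥K given ∅ in G with Y→· removed — back-door holds.

Y→K: minimal back-door set ∅.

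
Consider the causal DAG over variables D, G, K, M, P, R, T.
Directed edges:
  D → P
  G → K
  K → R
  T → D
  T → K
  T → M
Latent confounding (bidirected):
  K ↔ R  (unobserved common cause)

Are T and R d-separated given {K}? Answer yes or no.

Bayes-Ball from T | {K} reaches {D,G,M,P,R}.
R ∈ reach(T|{K}) ⇒ T ⊥̸ R | {K}.

No — T and R are d-connected given {K}.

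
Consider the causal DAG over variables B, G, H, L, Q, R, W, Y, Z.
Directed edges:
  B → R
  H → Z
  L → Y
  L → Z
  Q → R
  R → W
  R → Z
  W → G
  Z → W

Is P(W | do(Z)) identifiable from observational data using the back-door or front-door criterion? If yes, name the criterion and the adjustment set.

desc(Z)\{Z}={G,W}; candidates ⊆ {B,H,L,Q,R,Y}.
size 0: {}; under {} Z still reaches {B,G,H,L,Q,R,W,Y} ∋ W.
{R}: Z⊥W given {R} in G with Z→· removed — back-door holds.
P(W|do(Z)) = Σ_{R} P(W|Z,R)·P(R).

P(W|do(Z)): backdoor, adjust for {R}.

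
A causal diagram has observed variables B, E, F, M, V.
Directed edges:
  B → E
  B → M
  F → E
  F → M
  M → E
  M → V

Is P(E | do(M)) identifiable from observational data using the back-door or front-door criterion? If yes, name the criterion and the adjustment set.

desc(M)\{M}={E,V}; candidates ⊆ {B,F}.
size 0: {}; under {} M still reaches {B,E,F} ∋ E.
size 1: {B}, {F}; under {B} M still reaches {E,F} ∋ E.
{B,F}: M⊥E given {B,F} in G with M→· removed — back-door holds.
P(E|do(M)) = Σ_{B,F} P(E|M,B,F)·P(B,F).

P(E|do(M)): backdoor, adjust for {B, F}.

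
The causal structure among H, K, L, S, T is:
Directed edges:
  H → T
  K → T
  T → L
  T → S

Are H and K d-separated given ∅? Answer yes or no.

Yes — H ⊥ K | ∅.

Bayes-Ball from H | ∅ reaches {L,S,T}.
K ∉ reach(H|∅) ⇒ H ⊥ K | ∅.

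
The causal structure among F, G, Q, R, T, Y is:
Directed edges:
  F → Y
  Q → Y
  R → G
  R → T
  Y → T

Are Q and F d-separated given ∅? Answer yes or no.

Bayes-Ball from Q | ∅ reaches {T,Y}.
F ∉ reach(Q|∅) ⇒ Q ⊥ F | ∅.

Yes — Q ⊥ F | ∅.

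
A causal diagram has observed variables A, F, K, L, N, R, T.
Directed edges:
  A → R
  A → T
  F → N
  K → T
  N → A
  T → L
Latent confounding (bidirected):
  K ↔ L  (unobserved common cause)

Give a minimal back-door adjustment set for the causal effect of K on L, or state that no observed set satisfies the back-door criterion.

desc(K)\{K}={L,T}; candidates ⊆ {A,F,N,R}.
K↔L: latent back-door arc(s) into K.
size 0: {}; under {} K still reaches {L} ∋ L.
size 1: {A}, {F}, {N} …(+1); under {A} K still reaches {L} ∋ L.
size 2: {A,F}, {A,N}, {A,R} …(+3); under {A,F} K still reaches {L} ∋ L.
K↔L cannot be blocked by any observed set — no back-door set.

K→L: no observed back-door set.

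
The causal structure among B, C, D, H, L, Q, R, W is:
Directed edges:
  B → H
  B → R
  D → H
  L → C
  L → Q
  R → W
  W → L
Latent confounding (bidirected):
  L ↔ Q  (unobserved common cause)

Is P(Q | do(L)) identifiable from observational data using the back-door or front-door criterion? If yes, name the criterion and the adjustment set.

desc(L)\{L}={C,Q}; candidates ⊆ {B,D,H,R,W}.
L↔Q: latent back-door arc(s) into L.
size 0: {}; under {} L still reaches {B,H,Q,R,W} ∋ Q.
size 1: {B}, {D}, {H} …(+2); under {B} L still reaches {Q,R,W} ∋ Q.
size 2: {B,D}, {B,H}, {B,R} …(+7); under {B,D} L still reaches {Q,R,W} ∋ Q.
L↔Q cannot be blocked by any observed set — no back-door set.
No mediator lies on a directed L→…→Q path.
Neither criterion identifies P(Q|do(L)) in this graph.

P(Q|do(L)): not identifiable (no BD/FD set).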